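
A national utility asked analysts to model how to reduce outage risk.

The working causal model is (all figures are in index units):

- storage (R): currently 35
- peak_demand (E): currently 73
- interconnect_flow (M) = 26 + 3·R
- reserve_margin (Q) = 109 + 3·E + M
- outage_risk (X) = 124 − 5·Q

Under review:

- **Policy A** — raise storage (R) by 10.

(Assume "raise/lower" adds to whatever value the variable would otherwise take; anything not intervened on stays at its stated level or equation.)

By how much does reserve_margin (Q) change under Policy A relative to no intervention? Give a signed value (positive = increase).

Baseline:
  R = 35
  E = 73
  M = 26 + 3·35 = 131
  Q = 109 + 3·73 + 131 = 459
Policy A (R + 10):
  R = 35 + 10 = 45
  E = 73
  M = 26 + 3·45 = 161
  Q = 109 + 3·73 + 161 = 489
Change in Q: 489 − 459 = 30

30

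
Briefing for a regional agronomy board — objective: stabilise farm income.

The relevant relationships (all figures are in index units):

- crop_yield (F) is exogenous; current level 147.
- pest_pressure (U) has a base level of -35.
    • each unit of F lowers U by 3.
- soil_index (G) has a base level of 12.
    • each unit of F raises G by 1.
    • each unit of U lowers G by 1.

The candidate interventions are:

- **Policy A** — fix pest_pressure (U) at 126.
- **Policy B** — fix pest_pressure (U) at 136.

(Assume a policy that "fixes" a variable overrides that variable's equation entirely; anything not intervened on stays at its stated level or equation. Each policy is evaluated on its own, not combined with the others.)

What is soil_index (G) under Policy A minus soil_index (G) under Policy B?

10

Policy A (U := 126):
  F = 147
  U = 126
  G = 12 + 147 − 126 = 33
Policy B (U := 136):
  F = 147
  U = 136
  G = 12 + 147 − 136 = 23
G: 33 − 23 = 10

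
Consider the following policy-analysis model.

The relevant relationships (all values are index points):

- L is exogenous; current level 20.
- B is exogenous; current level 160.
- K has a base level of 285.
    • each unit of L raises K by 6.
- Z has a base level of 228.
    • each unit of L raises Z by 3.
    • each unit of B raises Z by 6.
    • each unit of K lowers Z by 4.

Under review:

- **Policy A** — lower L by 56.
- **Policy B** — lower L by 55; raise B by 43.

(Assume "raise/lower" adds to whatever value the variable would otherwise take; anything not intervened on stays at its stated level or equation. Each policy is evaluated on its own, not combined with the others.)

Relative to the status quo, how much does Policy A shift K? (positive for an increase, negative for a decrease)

Baseline:
  L = 20
  K = 285 + 6·20 = 405
Policy A (L − 56):
  L = 20 − 56 = -36
  K = 285 + 6·(-36) = 69
Change in K: 69 − 405 = -336

-336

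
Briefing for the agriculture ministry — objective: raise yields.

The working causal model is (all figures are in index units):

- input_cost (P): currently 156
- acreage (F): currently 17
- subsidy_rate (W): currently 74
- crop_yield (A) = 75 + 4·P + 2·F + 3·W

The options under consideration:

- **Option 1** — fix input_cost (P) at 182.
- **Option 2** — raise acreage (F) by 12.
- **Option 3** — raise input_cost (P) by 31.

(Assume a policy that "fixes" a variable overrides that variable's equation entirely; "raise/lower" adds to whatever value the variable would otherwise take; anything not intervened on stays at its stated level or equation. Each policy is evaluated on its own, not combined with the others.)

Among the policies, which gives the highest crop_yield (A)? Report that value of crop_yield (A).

Option 1 (P := 182):
  P = 182
  F = 17
  W = 74
  A = 75 + 4·182 + 2·17 + 3·74 = 1059
Option 2 (F + 12):
  P = 156
  F = 17 + 12 = 29
  W = 74
  A = 75 + 4·156 + 2·29 + 3·74 = 979
Option 3 (P + 31):
  P = 156 + 31 = 187
  F = 17
  W = 74
  A = 75 + 4·187 + 2·17 + 3·74 = 1079
Comparing — Option 1: A=1059, Option 2: A=979, Option 3: A=1079. Highest is 1079 (Option 3).

1079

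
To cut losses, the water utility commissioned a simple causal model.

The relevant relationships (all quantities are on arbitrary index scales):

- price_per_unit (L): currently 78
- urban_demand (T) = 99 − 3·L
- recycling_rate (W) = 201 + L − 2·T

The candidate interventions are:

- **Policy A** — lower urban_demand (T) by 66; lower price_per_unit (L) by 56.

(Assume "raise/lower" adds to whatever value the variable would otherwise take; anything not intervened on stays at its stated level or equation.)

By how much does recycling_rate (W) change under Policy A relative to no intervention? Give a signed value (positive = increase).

-260

Baseline:
  L = 78
  T = 99 − 3·78 = -135
  W = 201 + 78 − 2·(-135) = 549
Policy A (T − 66, L − 56):
  L = 78 − 56 = 22
  T = 99 − 3·22 (−66 from intervention) = -33
  W = 201 + 22 − 2·(-33) = 289
Change in W: 289 − 549 = -260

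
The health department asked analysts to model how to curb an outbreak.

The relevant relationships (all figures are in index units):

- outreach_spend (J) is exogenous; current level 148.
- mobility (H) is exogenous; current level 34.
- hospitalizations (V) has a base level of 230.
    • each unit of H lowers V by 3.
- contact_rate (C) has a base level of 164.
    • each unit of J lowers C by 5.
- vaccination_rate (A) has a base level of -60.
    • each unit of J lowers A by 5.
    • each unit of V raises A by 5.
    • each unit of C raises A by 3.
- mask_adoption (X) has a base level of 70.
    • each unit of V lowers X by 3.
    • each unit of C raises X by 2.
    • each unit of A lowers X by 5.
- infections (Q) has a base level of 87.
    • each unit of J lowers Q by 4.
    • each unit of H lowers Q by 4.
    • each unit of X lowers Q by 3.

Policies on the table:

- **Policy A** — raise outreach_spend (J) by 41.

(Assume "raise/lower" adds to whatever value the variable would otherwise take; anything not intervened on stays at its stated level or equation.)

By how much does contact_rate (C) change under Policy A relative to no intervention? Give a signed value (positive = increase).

-205

Baseline:
  J = 148
  C = 164 − 5·148 = -576
Policy A (J + 41):
  J = 148 + 41 = 189
  C = 164 − 5·189 = -781
Change in C: -781 − (-576) = -205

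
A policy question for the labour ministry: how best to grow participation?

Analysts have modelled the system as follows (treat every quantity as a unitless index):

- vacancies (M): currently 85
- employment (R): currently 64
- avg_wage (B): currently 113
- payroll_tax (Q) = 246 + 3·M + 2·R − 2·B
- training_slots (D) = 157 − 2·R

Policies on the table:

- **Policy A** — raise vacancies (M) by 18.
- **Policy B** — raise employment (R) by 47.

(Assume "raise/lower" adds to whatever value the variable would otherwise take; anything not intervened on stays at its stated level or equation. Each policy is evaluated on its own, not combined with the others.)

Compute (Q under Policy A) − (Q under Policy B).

Policy A (M + 18):
  M = 85 + 18 = 103
  R = 64
  B = 113
  Q = 246 + 3·103 + 2·64 − 2·113 = 457
Policy B (R + 47):
  M = 85
  R = 64 + 47 = 111
  B = 113
  Q = 246 + 3·85 + 2·111 − 2·113 = 497
Q: 457 − 497 = -40

-40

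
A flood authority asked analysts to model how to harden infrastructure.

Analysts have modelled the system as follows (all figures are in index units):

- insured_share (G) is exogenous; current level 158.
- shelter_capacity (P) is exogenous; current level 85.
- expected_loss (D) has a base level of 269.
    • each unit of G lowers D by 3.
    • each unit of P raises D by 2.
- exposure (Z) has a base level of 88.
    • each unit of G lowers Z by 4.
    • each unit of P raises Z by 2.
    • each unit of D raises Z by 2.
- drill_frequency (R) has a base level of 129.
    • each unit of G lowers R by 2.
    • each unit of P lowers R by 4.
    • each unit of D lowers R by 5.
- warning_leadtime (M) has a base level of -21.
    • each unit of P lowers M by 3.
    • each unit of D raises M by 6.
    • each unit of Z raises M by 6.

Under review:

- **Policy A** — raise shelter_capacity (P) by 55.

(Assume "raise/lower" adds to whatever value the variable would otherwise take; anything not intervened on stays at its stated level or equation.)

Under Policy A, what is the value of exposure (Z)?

Policy A (P + 55):
  G = 158
  P = 85 + 55 = 140
  D = 269 − 3·158 + 2·140 = 75
  Z = 88 − 4·158 + 2·140 + 2·75 = -114

-114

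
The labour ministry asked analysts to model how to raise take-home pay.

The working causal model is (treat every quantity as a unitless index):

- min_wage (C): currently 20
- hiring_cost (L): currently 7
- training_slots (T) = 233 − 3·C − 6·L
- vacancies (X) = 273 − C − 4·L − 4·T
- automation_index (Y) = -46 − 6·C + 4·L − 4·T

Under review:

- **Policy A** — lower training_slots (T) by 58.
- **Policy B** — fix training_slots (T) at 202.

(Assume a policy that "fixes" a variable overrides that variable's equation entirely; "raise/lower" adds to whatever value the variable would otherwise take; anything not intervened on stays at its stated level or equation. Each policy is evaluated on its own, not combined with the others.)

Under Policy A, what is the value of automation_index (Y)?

-430

Policy A (T − 58):
  C = 20
  L = 7
  T = 233 − 3·20 − 6·7 (−58 from intervention) = 73
  Y = -46 − 6·20 + 4·7 − 4·73 = -430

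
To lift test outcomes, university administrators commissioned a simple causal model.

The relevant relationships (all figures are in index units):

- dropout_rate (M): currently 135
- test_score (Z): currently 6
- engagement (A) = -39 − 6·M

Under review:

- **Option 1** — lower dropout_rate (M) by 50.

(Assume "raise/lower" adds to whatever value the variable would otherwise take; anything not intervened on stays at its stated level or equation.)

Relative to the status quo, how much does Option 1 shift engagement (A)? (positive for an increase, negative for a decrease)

Baseline:
  M = 135
  A = -39 − 6·135 = -849
Option 1 (M − 50):
  M = 135 − 50 = 85
  A = -39 − 6·85 = -549
Change in A: -549 − (-849) = 300

300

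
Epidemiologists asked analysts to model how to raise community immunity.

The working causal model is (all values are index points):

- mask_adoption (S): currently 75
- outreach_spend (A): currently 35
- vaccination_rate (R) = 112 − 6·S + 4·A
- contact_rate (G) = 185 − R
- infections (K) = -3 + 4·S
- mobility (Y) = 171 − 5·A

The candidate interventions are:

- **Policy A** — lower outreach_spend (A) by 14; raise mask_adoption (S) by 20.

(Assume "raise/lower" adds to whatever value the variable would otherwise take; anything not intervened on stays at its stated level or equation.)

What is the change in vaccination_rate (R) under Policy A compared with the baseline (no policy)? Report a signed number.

-176

Baseline:
  S = 75
  A = 35
  R = 112 − 6·75 + 4·35 = -198
Policy A (A − 14, S + 20):
  S = 75 + 20 = 95
  A = 35 − 14 = 21
  R = 112 − 6·95 + 4·21 = -374
Change in R: -374 − (-198) = -176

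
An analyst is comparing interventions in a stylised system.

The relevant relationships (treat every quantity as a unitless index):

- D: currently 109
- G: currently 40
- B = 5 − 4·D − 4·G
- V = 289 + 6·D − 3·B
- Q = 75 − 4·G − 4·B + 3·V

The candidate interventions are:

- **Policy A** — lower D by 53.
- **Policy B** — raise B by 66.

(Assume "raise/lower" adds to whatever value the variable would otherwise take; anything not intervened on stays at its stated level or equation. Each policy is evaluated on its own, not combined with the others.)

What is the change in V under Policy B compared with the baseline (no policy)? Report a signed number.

Baseline:
  D = 109
  G = 40
  B = 5 − 4·109 − 4·40 = -591
  V = 289 + 6·109 − 3·(-591) = 2716
Policy B (B + 66):
  D = 109
  G = 40
  B = 5 − 4·109 − 4·40 (+66 from intervention) = -525
  V = 289 + 6·109 − 3·(-525) = 2518
Change in V: 2518 − 2716 = -198

-198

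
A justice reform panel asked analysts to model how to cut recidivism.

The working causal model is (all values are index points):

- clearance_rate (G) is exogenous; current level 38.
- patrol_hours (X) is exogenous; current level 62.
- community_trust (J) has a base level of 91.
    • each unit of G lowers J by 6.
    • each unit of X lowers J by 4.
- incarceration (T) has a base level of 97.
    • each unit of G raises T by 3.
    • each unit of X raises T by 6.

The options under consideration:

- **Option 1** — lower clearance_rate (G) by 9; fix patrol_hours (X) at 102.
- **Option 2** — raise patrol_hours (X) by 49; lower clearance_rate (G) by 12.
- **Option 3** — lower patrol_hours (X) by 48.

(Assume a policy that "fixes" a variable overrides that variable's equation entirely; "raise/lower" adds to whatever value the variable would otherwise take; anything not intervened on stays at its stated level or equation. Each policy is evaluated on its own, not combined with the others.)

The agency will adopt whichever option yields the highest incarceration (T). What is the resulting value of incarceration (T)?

841

Option 1 (G − 9, X := 102):
  G = 38 − 9 = 29
  X = 102
  T = 97 + 3·29 + 6·102 = 796
Option 2 (X + 49, G − 12):
  G = 38 − 12 = 26
  X = 62 + 49 = 111
  T = 97 + 3·26 + 6·111 = 841
Option 3 (X − 48):
  G = 38
  X = 62 − 48 = 14
  T = 97 + 3·38 + 6·14 = 295
Comparing — Option 1: T=796, Option 2: T=841, Option 3: T=295. Highest is 841 (Option 2).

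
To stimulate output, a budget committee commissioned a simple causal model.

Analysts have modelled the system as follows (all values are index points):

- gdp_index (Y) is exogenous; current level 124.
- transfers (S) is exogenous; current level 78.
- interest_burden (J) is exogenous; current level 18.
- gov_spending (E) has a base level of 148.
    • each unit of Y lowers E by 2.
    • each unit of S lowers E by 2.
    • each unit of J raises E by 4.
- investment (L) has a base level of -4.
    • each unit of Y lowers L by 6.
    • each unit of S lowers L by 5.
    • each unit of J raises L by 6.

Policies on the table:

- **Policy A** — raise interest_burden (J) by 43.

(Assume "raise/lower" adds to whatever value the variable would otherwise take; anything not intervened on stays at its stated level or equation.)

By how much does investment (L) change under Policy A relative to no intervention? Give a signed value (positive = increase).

258

Baseline:
  Y = 124
  S = 78
  J = 18
  L = -4 − 6·124 − 5·78 + 6·18 = -1030
Policy A (J + 43):
  Y = 124
  S = 78
  J = 18 + 43 = 61
  L = -4 − 6·124 − 5·78 + 6·61 = -772
Change in L: -772 − (-1030) = 258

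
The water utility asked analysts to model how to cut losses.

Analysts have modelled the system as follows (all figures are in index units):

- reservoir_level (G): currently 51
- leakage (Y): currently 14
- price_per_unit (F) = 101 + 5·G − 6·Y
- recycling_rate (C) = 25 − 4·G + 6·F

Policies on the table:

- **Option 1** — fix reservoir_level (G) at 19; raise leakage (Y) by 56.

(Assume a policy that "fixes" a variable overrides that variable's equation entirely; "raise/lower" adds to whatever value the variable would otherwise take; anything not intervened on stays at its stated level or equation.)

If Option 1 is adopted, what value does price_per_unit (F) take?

-224

Option 1 (G := 19, Y + 56):
  G = 19
  Y = 14 + 56 = 70
  F = 101 + 5·19 − 6·70 = -224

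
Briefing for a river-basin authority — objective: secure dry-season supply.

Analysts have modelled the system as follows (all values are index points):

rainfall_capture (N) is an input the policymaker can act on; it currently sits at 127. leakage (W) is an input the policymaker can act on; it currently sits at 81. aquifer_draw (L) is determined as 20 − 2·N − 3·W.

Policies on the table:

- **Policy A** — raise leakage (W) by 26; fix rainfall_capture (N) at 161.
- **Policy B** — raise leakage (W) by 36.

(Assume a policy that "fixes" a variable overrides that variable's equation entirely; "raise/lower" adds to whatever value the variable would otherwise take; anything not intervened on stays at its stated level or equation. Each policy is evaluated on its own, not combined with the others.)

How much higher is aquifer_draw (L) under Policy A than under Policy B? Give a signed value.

-38

Policy A (W + 26, N := 161):
  N = 161
  W = 81 + 26 = 107
  L = 20 − 2·161 − 3·107 = -623
Policy B (W + 36):
  N = 127
  W = 81 + 36 = 117
  L = 20 − 2·127 − 3·117 = -585
L: -623 − (-585) = -38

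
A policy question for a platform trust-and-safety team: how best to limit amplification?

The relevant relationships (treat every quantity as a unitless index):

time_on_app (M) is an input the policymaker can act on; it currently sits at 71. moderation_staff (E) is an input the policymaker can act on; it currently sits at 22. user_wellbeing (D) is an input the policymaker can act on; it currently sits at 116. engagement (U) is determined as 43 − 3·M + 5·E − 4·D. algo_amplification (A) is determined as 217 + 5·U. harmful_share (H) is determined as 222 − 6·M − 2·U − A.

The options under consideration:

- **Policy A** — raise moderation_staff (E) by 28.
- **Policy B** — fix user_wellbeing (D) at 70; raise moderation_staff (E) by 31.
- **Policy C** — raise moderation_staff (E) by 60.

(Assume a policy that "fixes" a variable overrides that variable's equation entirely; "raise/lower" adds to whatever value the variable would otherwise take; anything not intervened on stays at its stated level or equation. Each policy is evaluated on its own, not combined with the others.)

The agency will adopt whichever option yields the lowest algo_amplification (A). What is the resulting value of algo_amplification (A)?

-1703

Policy A (E + 28):
  M = 71
  E = 22 + 28 = 50
  D = 116
  U = 43 − 3·71 + 5·50 − 4·116 = -384
  A = 217 + 5·(-384) = -1703
Policy B (D := 70, E + 31):
  M = 71
  E = 22 + 31 = 53
  D = 70
  U = 43 − 3·71 + 5·53 − 4·70 = -185
  A = 217 + 5·(-185) = -708
Policy C (E + 60):
  M = 71
  E = 22 + 60 = 82
  D = 116
  U = 43 − 3·71 + 5·82 − 4·116 = -224
  A = 217 + 5·(-224) = -903
Comparing — Policy A: A=-1703, Policy B: A=-708, Policy C: A=-903. Lowest is -1703 (Policy A).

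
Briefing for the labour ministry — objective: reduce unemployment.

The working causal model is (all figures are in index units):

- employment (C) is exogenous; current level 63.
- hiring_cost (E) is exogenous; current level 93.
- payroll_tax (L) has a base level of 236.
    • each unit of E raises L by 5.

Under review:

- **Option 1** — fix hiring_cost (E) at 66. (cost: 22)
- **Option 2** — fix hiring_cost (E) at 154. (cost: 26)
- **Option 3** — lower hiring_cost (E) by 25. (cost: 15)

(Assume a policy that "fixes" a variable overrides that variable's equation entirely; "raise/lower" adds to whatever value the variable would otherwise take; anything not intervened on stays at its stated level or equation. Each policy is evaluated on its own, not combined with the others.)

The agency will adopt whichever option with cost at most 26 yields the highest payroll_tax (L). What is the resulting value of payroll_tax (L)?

Option 1 (E := 66):
  E = 66
  L = 236 + 5·66 = 566
Option 2 (E := 154):
  E = 154
  L = 236 + 5·154 = 1006
Option 3 (E − 25):
  E = 93 − 25 = 68
  L = 236 + 5·68 = 576
Comparing — Option 1: L=566, Option 2: L=1006, Option 3: L=576. Highest is 1006 (Option 2).

1006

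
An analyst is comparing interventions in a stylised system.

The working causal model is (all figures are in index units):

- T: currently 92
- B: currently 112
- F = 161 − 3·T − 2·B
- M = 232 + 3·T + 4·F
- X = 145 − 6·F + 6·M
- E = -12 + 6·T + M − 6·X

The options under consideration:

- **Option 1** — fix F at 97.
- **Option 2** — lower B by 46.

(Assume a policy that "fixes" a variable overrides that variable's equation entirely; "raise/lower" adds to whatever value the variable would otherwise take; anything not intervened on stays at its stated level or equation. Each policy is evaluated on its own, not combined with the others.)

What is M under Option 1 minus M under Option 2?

Option 1 (F := 97):
  T = 92
  B = 112
  F = 97
  M = 232 + 3·92 + 4·97 = 896
Option 2 (B − 46):
  T = 92
  B = 112 − 46 = 66
  F = 161 − 3·92 − 2·66 = -247
  M = 232 + 3·92 + 4·(-247) = -480
M: 896 − (-480) = 1376

1376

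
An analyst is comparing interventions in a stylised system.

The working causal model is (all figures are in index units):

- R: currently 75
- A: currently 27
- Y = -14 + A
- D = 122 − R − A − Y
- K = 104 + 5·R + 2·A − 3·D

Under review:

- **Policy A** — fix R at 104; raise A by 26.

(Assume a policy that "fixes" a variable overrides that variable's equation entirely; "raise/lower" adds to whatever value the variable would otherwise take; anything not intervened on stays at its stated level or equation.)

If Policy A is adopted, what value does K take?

Policy A (R := 104, A + 26):
  R = 104
  A = 27 + 26 = 53
  Y = -14 + 53 = 39
  D = 122 − 104 − 53 − 39 = -74
  K = 104 + 5·104 + 2·53 − 3·(-74) = 952

952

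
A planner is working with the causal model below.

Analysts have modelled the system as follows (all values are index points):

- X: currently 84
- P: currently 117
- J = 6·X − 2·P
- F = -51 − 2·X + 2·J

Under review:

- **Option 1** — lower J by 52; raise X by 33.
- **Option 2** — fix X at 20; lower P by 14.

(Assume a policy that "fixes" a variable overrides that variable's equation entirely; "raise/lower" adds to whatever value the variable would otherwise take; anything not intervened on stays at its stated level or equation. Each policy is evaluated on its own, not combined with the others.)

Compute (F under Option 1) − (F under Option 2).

Option 1 (J − 52, X + 33):
  X = 84 + 33 = 117
  P = 117
  J = 0 + 6·117 − 2·117 (−52 from intervention) = 416
  F = -51 − 2·117 + 2·416 = 547
Option 2 (X := 20, P − 14):
  X = 20
  P = 117 − 14 = 103
  J = 0 + 6·20 − 2·103 = -86
  F = -51 − 2·20 + 2·(-86) = -263
F: 547 − (-263) = 810

810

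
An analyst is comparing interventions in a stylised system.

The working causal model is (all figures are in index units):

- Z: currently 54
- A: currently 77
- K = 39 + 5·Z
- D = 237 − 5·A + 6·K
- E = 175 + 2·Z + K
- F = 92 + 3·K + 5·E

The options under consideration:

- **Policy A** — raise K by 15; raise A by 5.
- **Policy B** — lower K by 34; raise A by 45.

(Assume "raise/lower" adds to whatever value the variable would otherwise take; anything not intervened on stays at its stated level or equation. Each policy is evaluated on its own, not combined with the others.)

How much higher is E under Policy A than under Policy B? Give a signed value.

Policy A (K + 15, A + 5):
  Z = 54
  K = 39 + 5·54 (+15 from intervention) = 324
  E = 175 + 2·54 + 324 = 607
Policy B (K − 34, A + 45):
  Z = 54
  K = 39 + 5·54 (−34 from intervention) = 275
  E = 175 + 2·54 + 275 = 558
E: 607 − 558 = 49

49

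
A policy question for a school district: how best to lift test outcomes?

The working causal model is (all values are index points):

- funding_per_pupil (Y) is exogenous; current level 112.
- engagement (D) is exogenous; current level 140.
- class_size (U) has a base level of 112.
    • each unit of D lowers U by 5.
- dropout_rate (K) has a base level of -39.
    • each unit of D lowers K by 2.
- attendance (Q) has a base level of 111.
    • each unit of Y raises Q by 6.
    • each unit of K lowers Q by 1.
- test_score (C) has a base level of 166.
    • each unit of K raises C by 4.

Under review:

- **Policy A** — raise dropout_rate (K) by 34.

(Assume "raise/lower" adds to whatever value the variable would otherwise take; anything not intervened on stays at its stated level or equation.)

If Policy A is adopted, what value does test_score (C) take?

-974

Policy A (K + 34):
  D = 140
  K = -39 − 2·140 (+34 from intervention) = -285
  C = 166 + 4·(-285) = -974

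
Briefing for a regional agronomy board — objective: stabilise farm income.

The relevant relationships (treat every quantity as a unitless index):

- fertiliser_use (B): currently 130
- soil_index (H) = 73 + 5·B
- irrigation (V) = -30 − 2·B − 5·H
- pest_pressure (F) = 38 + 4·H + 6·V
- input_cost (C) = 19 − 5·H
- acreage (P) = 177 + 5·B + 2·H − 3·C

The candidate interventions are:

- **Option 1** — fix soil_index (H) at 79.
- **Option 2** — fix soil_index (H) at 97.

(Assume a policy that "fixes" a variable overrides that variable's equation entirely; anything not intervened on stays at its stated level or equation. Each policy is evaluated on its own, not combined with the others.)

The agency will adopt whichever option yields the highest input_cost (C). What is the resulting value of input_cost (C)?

-376

Option 1 (H := 79):
  B = 130
  H = 79
  C = 19 − 5·79 = -376
Option 2 (H := 97):
  B = 130
  H = 97
  C = 19 − 5·97 = -466
Comparing — Option 1: C=-376, Option 2: C=-466. Highest is -376 (Option 1).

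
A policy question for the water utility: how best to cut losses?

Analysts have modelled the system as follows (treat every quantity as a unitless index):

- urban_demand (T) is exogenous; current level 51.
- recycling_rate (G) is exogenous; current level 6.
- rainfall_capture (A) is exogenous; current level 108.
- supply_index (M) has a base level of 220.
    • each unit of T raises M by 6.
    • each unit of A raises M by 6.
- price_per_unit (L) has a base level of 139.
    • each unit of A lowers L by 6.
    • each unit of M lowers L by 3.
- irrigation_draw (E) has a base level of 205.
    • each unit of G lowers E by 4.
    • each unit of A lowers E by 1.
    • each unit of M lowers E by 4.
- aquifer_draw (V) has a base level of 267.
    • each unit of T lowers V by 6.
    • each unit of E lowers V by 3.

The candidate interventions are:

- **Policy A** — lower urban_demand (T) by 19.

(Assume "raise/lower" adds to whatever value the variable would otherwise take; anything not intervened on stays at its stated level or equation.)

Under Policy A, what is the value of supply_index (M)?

1060

Policy A (T − 19):
  T = 51 − 19 = 32
  A = 108
  M = 220 + 6·32 + 6·108 = 1060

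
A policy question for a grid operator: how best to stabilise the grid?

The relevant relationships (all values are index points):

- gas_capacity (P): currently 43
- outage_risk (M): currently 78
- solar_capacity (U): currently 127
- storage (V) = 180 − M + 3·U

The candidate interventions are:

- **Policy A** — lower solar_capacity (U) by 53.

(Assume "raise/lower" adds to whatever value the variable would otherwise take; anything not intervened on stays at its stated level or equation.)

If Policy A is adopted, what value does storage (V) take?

324

Policy A (U − 53):
  M = 78
  U = 127 − 53 = 74
  V = 180 − 78 + 3·74 = 324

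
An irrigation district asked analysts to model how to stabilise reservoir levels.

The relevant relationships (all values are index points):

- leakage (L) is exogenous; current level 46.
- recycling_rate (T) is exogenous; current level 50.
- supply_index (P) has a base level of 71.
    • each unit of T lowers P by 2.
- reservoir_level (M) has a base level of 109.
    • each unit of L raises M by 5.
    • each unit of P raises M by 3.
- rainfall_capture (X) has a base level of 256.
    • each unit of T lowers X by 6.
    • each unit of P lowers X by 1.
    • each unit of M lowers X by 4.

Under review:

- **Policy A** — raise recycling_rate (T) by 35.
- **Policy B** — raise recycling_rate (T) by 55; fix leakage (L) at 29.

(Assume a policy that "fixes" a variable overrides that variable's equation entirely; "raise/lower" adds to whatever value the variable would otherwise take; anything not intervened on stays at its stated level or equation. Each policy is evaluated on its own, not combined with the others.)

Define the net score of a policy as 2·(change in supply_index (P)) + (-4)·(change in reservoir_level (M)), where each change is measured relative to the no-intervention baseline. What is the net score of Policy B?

1440

Baseline:
  L = 46
  T = 50
  P = 71 − 2·50 = -29
  M = 109 + 5·46 + 3·(-29) = 252
Policy B (T + 55, L := 29):
  L = 29
  T = 50 + 55 = 105
  P = 71 − 2·105 = -139
  M = 109 + 5·29 + 3·(-139) = -163
ΔP = -139 − (-29) = -110; ΔM = -163 − 252 = -415
Score = 2·(-110) + (-4)·(-415) = 1440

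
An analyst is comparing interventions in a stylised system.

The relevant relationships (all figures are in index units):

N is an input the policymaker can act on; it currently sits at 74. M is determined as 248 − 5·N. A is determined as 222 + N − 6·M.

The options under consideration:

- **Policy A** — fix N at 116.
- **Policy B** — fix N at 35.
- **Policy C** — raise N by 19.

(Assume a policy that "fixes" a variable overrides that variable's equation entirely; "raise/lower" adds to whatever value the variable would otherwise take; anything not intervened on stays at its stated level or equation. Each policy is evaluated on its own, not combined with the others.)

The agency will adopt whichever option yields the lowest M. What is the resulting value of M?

Policy A (N := 116):
  N = 116
  M = 248 − 5·116 = -332
Policy B (N := 35):
  N = 35
  M = 248 − 5·35 = 73
Policy C (N + 19):
  N = 74 + 19 = 93
  M = 248 − 5·93 = -217
Comparing — Policy A: M=-332, Policy B: M=73, Policy C: M=-217. Lowest is -332 (Policy A).

-332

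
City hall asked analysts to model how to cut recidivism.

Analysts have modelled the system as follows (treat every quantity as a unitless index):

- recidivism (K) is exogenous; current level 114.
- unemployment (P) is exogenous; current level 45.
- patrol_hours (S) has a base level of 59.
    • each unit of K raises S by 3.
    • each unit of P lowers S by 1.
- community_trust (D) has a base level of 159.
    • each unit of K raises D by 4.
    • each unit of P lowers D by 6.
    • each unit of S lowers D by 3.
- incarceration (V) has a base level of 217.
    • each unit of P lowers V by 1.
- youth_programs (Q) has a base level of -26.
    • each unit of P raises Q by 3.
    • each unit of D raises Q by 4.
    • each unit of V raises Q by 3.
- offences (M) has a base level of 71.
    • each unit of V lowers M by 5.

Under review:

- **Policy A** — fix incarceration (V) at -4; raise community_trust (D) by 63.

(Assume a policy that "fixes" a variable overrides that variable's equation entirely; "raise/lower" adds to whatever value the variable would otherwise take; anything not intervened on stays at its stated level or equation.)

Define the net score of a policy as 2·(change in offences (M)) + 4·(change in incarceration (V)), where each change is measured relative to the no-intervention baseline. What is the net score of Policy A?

Baseline:
  P = 45
  V = 217 − 45 = 172
  M = 71 − 5·172 = -789
Policy A (V := -4, D + 63):
  P = 45
  V = -4
  M = 71 − 5·(-4) = 91
ΔM = 91 − (-789) = 880; ΔV = -4 − 172 = -176
Score = 2·880 + 4·(-176) = 1056

1056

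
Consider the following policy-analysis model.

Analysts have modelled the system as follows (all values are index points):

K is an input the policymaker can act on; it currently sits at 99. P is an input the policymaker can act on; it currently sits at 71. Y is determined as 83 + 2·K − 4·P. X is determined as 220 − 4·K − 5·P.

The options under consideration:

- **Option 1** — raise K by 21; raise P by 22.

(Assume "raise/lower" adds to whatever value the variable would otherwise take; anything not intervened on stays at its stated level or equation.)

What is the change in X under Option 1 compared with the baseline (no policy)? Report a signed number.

-194

Baseline:
  K = 99
  P = 71
  X = 220 − 4·99 − 5·71 = -531
Option 1 (K + 21, P + 22):
  K = 99 + 21 = 120
  P = 71 + 22 = 93
  X = 220 − 4·120 − 5·93 = -725
Change in X: -725 − (-531) = -194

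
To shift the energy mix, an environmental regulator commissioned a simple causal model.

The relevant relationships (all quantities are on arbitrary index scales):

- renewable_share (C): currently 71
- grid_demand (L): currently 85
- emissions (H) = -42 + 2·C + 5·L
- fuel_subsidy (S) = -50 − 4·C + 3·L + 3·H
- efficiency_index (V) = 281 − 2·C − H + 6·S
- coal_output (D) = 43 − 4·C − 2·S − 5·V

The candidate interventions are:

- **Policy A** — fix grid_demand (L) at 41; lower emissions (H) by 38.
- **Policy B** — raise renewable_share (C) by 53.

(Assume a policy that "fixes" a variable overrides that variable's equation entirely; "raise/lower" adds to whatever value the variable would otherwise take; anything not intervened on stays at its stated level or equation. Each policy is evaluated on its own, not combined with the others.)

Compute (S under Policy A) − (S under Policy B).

Policy A (L := 41, H − 38):
  C = 71
  L = 41
  H = -42 + 2·71 + 5·41 (−38 from intervention) = 267
  S = -50 − 4·71 + 3·41 + 3·267 = 590
Policy B (C + 53):
  C = 71 + 53 = 124
  L = 85
  H = -42 + 2·124 + 5·85 = 631
  S = -50 − 4·124 + 3·85 + 3·631 = 1602
S: 590 − 1602 = -1012

-1012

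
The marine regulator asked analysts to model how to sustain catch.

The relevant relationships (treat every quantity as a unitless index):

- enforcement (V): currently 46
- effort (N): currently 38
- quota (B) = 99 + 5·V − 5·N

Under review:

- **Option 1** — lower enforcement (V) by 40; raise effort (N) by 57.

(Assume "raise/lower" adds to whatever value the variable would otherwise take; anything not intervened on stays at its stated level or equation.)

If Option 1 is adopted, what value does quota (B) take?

Option 1 (V − 40, N + 57):
  V = 46 − 40 = 6
  N = 38 + 57 = 95
  B = 99 + 5·6 − 5·95 = -346

-346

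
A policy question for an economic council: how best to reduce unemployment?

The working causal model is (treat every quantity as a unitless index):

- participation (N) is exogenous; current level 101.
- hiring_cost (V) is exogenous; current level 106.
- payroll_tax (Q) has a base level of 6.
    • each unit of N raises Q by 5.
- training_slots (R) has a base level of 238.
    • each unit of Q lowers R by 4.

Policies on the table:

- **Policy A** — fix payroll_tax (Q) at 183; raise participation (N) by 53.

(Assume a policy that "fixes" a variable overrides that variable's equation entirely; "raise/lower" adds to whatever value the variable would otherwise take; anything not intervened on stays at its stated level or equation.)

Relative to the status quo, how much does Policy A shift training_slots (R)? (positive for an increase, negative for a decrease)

1312

Baseline:
  N = 101
  Q = 6 + 5·101 = 511
  R = 238 − 4·511 = -1806
Policy A (Q := 183, N + 53):
  N = 101 + 53 = 154
  Q = 183
  R = 238 − 4·183 = -494
Change in R: -494 − (-1806) = 1312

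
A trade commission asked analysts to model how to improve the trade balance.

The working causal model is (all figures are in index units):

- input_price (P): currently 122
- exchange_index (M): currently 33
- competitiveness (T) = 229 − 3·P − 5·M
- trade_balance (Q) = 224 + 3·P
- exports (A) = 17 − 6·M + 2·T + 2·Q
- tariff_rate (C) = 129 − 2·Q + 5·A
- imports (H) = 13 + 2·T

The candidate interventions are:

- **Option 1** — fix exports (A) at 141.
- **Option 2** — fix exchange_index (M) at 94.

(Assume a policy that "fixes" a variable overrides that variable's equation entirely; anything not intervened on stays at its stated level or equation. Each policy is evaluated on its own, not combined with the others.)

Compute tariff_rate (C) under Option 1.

Option 1 (A := 141):
  P = 122
  M = 33
  T = 229 − 3·122 − 5·33 = -302
  Q = 224 + 3·122 = 590
  A = 141
  C = 129 − 2·590 + 5·141 = -346

-346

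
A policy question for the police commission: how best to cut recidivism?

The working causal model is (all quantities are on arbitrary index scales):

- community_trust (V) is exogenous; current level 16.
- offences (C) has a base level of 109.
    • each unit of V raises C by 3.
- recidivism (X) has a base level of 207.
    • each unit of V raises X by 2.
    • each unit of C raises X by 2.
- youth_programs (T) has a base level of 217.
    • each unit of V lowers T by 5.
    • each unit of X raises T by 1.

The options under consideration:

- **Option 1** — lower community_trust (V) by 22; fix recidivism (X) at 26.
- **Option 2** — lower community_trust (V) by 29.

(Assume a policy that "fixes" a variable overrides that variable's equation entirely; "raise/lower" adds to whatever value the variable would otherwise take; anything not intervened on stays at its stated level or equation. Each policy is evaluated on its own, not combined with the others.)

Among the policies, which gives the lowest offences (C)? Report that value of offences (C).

70

Option 1 (V − 22, X := 26):
  V = 16 − 22 = -6
  C = 109 + 3·(-6) = 91
Option 2 (V − 29):
  V = 16 − 29 = -13
  C = 109 + 3·(-13) = 70
Comparing — Option 1: C=91, Option 2: C=70. Lowest is 70 (Option 2).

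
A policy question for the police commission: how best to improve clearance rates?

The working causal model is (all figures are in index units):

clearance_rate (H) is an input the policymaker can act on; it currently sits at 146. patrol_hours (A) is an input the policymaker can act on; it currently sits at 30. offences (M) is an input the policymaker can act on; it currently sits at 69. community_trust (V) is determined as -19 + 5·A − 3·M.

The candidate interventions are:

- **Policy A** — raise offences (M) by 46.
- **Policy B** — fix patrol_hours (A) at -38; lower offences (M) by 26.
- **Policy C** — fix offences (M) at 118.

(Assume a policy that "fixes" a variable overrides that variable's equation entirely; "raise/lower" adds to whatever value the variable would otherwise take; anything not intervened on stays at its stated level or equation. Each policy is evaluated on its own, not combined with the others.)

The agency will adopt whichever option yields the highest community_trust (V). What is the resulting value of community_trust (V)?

Policy A (M + 46):
  A = 30
  M = 69 + 46 = 115
  V = -19 + 5·30 − 3·115 = -214
Policy B (A := -38, M − 26):
  A = -38
  M = 69 − 26 = 43
  V = -19 + 5·(-38) − 3·43 = -338
Policy C (M := 118):
  A = 30
  M = 118
  V = -19 + 5·30 − 3·118 = -223
Comparing — Policy A: V=-214, Policy B: V=-338, Policy C: V=-223. Highest is -214 (Policy A).

-214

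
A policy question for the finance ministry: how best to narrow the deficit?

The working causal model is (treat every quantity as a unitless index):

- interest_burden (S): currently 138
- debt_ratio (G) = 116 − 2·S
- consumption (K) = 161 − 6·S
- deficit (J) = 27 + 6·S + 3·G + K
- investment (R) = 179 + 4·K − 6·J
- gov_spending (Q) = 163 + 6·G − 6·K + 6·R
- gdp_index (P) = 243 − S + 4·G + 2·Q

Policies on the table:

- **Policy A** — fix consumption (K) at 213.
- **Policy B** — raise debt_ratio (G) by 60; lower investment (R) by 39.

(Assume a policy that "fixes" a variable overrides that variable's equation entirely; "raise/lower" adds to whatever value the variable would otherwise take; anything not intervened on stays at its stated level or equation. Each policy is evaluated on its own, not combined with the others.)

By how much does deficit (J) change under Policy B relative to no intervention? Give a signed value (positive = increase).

Baseline:
  S = 138
  G = 116 − 2·138 = -160
  K = 161 − 6·138 = -667
  J = 27 + 6·138 + 3·(-160) + (-667) = -292
Policy B (G + 60, R − 39):
  S = 138
  G = 116 − 2·138 (+60 from intervention) = -100
  K = 161 − 6·138 = -667
  J = 27 + 6·138 + 3·(-100) + (-667) = -112
Change in J: -112 − (-292) = 180

180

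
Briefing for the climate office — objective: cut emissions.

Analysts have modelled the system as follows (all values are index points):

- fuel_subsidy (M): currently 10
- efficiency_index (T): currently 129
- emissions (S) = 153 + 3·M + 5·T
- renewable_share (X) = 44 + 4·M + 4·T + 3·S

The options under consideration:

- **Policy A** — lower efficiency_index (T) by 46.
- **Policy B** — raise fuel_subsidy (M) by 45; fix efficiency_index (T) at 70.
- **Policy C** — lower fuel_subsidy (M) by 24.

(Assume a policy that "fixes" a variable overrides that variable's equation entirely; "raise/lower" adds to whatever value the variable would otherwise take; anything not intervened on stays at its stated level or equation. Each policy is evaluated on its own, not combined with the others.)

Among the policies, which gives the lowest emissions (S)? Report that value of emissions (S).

Policy A (T − 46):
  M = 10
  T = 129 − 46 = 83
  S = 153 + 3·10 + 5·83 = 598
Policy B (M + 45, T := 70):
  M = 10 + 45 = 55
  T = 70
  S = 153 + 3·55 + 5·70 = 668
Policy C (M − 24):
  M = 10 − 24 = -14
  T = 129
  S = 153 + 3·(-14) + 5·129 = 756
Comparing — Policy A: S=598, Policy B: S=668, Policy C: S=756. Lowest is 598 (Policy A).

598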